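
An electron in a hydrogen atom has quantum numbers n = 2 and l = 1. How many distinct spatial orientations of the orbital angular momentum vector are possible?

3

The number of m_l values is 2l + 1 = 2·1 + 1 = 3.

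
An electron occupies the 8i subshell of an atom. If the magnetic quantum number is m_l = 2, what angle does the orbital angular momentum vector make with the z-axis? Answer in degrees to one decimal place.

For 8i, l = 6.
|L|² = l(l+1)ℏ² = 42ℏ², so |L| = √42 ℏ.
L_z = m_l ℏ = 2ℏ.
cos θ = L_z/|L| = 2/√42, so θ ≈ 72.0°.

θ ≈ 72.0°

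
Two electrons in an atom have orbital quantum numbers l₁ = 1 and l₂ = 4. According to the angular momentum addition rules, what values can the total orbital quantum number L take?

L = 3, 4, 5

L runs from |1 − 4| = 3 to 1 + 4 = 5.
L ∈ {3, 4, 5}.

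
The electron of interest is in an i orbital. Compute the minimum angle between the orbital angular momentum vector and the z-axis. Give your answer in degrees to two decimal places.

The letter i corresponds to l = 6.
|L|² = l(l+1)ℏ² = 42ℏ², so |L| = √42 ℏ.
The smallest angle corresponds to the largest L_z, i.e. m_l = l = 6, giving L_z = 6ℏ.
cos θ_min = 6/√42, so θ_min ≈ 22.21°.

θ_min ≈ 22.21°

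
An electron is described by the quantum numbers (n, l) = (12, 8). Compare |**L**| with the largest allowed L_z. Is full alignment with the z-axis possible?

No: L_z,max = 8ℏ < |L| = 6√2 ℏ ≈ 8.485ℏ

|L| = 6√2 ℏ ≈ 8.4853ℏ, while L_z,max = lℏ = 8ℏ.
Since |L| > L_z,max, the vector can never point exactly along z; the closest it comes is θ_min = arccos(8/√72) ≈ 19.5°.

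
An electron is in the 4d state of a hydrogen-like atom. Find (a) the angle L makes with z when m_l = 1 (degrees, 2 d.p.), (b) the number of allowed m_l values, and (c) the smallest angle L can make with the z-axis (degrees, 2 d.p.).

θ(m_l=1) ≈ 65.91°; 5 values; θ_min ≈ 35.26°

The 4d subshell has l = 2.
For m_l = 1: cos θ = 1/√6, θ ≈ 65.91°.
There are 2l+1 = 5 values of m_l.
cos θ_min = 2/√6, so θ_min ≈ 35.26°.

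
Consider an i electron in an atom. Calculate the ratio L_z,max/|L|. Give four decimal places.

L_z,max/|L| = 0.9258

For an i orbital, l = 6.
|L| = √42 ℏ ≈ 6.4807ℏ, while L_z,max = lℏ = 6ℏ.
L_z,max/|L| = 6/√42 = 0.9258.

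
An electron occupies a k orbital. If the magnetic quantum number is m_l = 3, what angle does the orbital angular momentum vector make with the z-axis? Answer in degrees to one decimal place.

θ ≈ 66.4°

K corresponds to l = 7.
|L| = √(l(l+1)) ℏ = 2√14 ℏ.
L_z = m_l ℏ = 3ℏ.
cos θ = L_z/|L| = 3/√56, so θ ≈ 66.4°.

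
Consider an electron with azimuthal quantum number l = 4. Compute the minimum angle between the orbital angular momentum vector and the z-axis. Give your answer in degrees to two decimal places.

|L| = √(l(l+1)) ℏ = 2√5 ℏ.
The smallest angle corresponds to the largest L_z, i.e. m_l = l = 4, giving L_z = 4ℏ.
cos θ_min = 4/√20, so θ_min ≈ 26.57°.

θ_min ≈ 26.57°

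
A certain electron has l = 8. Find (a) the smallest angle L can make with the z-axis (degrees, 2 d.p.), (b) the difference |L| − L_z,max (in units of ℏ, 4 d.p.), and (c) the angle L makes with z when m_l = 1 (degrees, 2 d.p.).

cos θ_min = 8/√72, so θ_min ≈ 19.47°.
|L| − L_z,max = (6√2 − 8)ℏ ≈ 0.4853ℏ.
For m_l = 1: cos θ = 1/√72, θ ≈ 83.23°.

θ_min ≈ 19.47°; |L|−L_z,max ≈ 0.4853ℏ; θ(m_l=1) ≈ 83.23°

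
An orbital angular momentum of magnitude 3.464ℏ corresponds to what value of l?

|L| = ℏ√(l(l+1)), so l(l+1) = 12.
The positive root is l = 3.

l = 3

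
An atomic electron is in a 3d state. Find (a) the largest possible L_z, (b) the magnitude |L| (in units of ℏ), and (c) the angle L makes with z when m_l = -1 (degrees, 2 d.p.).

The 3d subshell has l = 2.
L_z,max = lℏ = 2ℏ.
|L| = ℏ√(2·3) = √6 ℏ ≈ 2.449ℏ.
For m_l = -1: cos θ = -1/√6, θ ≈ 114.09°.

L_z,max = 2ℏ; |L| = √6 ℏ ≈ 2.449ℏ; θ(m_l=-1) ≈ 114.09°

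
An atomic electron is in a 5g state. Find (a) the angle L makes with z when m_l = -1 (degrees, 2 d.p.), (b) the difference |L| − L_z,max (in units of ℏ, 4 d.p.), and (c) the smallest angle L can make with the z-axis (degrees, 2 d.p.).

5g means n = 5, l = 4.
For m_l = -1: cos θ = -1/√20, θ ≈ 102.92°.
|L| − L_z,max = (2√5 − 4)ℏ ≈ 0.4721ℏ.
cos θ_min = 4/√20, so θ_min ≈ 26.57°.

θ(m_l=-1) ≈ 102.92°; |L|−L_z,max ≈ 0.4721ℏ; θ_min ≈ 26.57°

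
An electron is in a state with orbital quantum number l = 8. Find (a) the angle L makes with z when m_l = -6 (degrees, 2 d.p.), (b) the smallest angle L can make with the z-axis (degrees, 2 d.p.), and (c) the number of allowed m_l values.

For m_l = -6: cos θ = -6/√72, θ ≈ 135.00°.
cos θ_min = 8/√72, so θ_min ≈ 19.47°.
There are 2l+1 = 17 values of m_l.

θ(m_l=-6) ≈ 135.00°; θ_min ≈ 19.47°; 17 values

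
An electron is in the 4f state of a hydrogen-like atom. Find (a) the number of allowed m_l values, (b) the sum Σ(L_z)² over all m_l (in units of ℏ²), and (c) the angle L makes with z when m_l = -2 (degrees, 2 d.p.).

For 4f, l = 3.
There are 2l+1 = 7 values of m_l.
Σ m_l² = 28, so Σ(L_z)² = 28 ℏ².
For m_l = -2: cos θ = -2/√12, θ ≈ 125.26°.

7 values; Σ(L_z)² = 28 ℏ²; θ(m_l=-2) ≈ 125.26°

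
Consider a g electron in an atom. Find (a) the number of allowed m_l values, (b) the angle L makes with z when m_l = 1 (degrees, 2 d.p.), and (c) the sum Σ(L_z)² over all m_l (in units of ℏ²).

The letter g corresponds to l = 4.
There are 2l+1 = 9 values of m_l.
For m_l = 1: cos θ = 1/√20, θ ≈ 77.08°.
Σ m_l² = 60, so Σ(L_z)² = 60 ℏ².

9 values; θ(m_l=1) ≈ 77.08°; Σ(L_z)² = 60 ℏ²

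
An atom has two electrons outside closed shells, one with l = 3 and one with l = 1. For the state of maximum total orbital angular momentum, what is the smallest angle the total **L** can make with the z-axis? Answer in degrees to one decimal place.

By the triangle rule, |l₁ − l₂| ≤ L ≤ l₁ + l₂.
L ∈ {2, 3, 4}.
The maximum is L = 4, with |L_tot| = ℏ√(4·5) = 2√5 ℏ.
The minimum angle with z is arccos(4/√20) ≈ 26.6°.

θ_min ≈ 26.6°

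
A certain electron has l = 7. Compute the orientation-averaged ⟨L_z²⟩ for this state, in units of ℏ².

m_l runs from −7 to 7, i.e. {-7, -6, -5, -4, -3, -2, -1, 0, 1, 2, 3, 4, 5, 6, 7}.
Average of L_z² over 15 states: 280/15 ℏ² = 18.67 ℏ².

⟨L_z²⟩ = 18.67 ℏ²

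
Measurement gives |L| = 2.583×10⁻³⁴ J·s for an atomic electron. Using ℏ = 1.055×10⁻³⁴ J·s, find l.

l = 2

In units of ℏ, |L| ≈ 2.448.
Set l(l+1) = 5.99; the integer solution is l = 2.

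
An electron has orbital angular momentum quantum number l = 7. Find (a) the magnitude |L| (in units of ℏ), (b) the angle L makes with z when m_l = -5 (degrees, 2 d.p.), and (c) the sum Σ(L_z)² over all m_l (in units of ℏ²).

|L| = ℏ√(7·8) = 2√14 ℏ ≈ 7.483ℏ.
For m_l = -5: cos θ = -5/√56, θ ≈ 131.92°.
Σ m_l² = 280, so Σ(L_z)² = 280 ℏ².

|L| = 2√14 ℏ ≈ 7.483ℏ; θ(m_l=-5) ≈ 131.92°; Σ(L_z)² = 280 ℏ²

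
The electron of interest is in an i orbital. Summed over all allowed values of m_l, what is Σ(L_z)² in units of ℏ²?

For an i orbital, l = 6.
The allowed m_l values are -6, -5, -4, -3, -2, -1, 0, 1, 2, 3, 4, 5, 6.
Σ m_l² = 2·(1 + 4 + 9 + 16 + 25 + 36) = 182.

Σ(L_z)² = 182 ℏ²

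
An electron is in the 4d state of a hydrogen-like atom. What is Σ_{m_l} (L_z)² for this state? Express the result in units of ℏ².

For 4d, l = 2.
The allowed m_l values are -2, -1, 0, 1, 2.
Σ m_l² = 2·(1 + 4) = 10.

Σ(L_z)² = 10 ℏ²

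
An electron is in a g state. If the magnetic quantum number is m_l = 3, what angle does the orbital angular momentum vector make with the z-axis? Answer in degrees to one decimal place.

For a g orbital, l = 4.
|L| = ℏ√(l(l+1)) = 2√5 ℏ.
L_z = m_l ℏ = 3ℏ.
cos θ = L_z/|L| = 3/√20, so θ ≈ 47.9°.

θ ≈ 47.9°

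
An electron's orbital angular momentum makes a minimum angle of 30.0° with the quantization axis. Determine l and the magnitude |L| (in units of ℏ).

l = 3, |L| = 2√3 ℏ ≈ 3.464ℏ

cos θ_min = l/√(l(l+1)) = √(l/(l+1)), so l/(l+1) = cos²(30.0°) = 0.7500.
l = cos²θ/sin²θ ≈ 3.
Then |L| = ℏ√(3·4) = 2√3 ℏ.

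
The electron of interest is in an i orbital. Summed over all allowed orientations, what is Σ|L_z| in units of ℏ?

Σ|L_z| = 42 ℏ

I corresponds to l = 6.
m_l runs from −6 to 6, i.e. {-6, -5, -4, -3, -2, -1, 0, 1, 2, 3, 4, 5, 6}.
Σ|m_l| = l(l+1) = 42.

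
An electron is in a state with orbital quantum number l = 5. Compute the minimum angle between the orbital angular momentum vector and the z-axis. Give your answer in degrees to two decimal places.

|L| = √(l(l+1)) ℏ = √30 ℏ.
The smallest angle corresponds to the largest L_z, i.e. m_l = l = 5, giving L_z = 5ℏ.
cos θ_min = 5/√30, so θ_min ≈ 24.09°.

θ_min ≈ 24.09°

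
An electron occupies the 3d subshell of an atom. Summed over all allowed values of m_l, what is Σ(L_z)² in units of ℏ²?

Σ(L_z)² = 10 ℏ²

3d means n = 3, l = 2.
m_l ∈ {-2, -1, 0, 1, 2}.
Σ m_l² = 2·(1 + 4) = 10.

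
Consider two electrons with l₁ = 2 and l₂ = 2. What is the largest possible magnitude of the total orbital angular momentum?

|L_tot|_max = 2√5 ℏ ≈ 4.472ℏ

By the triangle rule, |l₁ − l₂| ≤ L ≤ l₁ + l₂.
L ∈ {0, 1, 2, 3, 4}.
The largest magnitude corresponds to L = 4: |L_tot| = ℏ√(4·5) = 2√5 ℏ.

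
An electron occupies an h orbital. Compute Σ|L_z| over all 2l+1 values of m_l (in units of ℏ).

Σ|L_z| = 30 ℏ

H corresponds to l = 5.
m_l runs from −5 to 5, i.e. {-5, -4, -3, -2, -1, 0, 1, 2, 3, 4, 5}.
Σ|m_l| = l(l+1) = 30.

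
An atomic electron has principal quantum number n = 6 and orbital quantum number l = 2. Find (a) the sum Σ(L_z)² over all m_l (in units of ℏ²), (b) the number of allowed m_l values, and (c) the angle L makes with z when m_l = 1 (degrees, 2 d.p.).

Σ m_l² = 10, so Σ(L_z)² = 10 ℏ².
There are 2l+1 = 5 values of m_l.
For m_l = 1: cos θ = 1/√6, θ ≈ 65.91°.

Σ(L_z)² = 10 ℏ²; 5 values; θ(m_l=1) ≈ 65.91°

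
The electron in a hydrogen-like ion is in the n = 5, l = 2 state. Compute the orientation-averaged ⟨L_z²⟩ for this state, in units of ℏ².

m_l runs from −2 to 2, i.e. {-2, -1, 0, 1, 2}.
⟨L_z²⟩ = ℏ²·l(l+1)/3 = 2ℏ².

⟨L_z²⟩ = 2 ℏ²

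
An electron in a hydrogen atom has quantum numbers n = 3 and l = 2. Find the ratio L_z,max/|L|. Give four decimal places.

|L| = √6 ℏ ≈ 2.4495ℏ, while L_z,max = lℏ = 2ℏ.
L_z,max/|L| = 2/√6 = 0.8165.

L_z,max/|L| = 0.8165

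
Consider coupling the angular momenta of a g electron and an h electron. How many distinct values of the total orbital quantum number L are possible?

9

Angular momentum addition gives L = |l₁ − l₂|, …, l₁ + l₂.
Allowed values: L = 1, 2, 3, 4, 5, 6, 7, 8, 9.
That is 9 values.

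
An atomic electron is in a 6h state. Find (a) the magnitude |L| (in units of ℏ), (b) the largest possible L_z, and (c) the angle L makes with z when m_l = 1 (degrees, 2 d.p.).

The 6h subshell has l = 5.
|L| = ℏ√(5·6) = √30 ℏ ≈ 5.477ℏ.
L_z,max = lℏ = 5ℏ.
For m_l = 1: cos θ = 1/√30, θ ≈ 79.48°.

|L| = √30 ℏ ≈ 5.477ℏ; L_z,max = 5ℏ; θ(m_l=1) ≈ 79.48°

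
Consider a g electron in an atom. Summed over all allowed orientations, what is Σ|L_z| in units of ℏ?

For a g orbital, l = 4.
m_l ∈ {-4, -3, -2, -1, 0, 1, 2, 3, 4}.
Σ|m_l| = 2·4(4+1)/2 = 20.

Σ|L_z| = 20 ℏ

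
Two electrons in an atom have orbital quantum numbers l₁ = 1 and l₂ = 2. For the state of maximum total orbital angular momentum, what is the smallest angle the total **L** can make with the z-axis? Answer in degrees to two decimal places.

By the triangle rule, |l₁ − l₂| ≤ L ≤ l₁ + l₂.
L ∈ {1, 2, 3}.
The maximum is L = 3, with |L_tot| = ℏ√(3·4) = 2√3 ℏ.
The minimum angle with z is arccos(3/√12) ≈ 30.00°.

θ_min ≈ 30.00°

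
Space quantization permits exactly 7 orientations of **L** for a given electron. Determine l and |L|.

l = 3, |L| = 2√3 ℏ ≈ 3.464ℏ

7 = 2l + 1, so l = (7−1)/2 = 3.
Then |L| = √(l(l+1)) ℏ = 2√3 ℏ.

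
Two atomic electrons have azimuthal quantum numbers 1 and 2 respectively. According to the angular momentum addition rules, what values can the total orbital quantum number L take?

L = 1, 2, 3

Angular momentum addition gives L = |l₁ − l₂|, …, l₁ + l₂.
So L can be 1, 2, 3.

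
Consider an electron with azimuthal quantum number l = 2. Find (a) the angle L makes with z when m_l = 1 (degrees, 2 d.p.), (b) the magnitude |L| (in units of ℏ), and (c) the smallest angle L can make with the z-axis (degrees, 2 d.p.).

θ(m_l=1) ≈ 65.91°; |L| = √6 ℏ ≈ 2.449ℏ; θ_min ≈ 35.26°

For m_l = 1: cos θ = 1/√6, θ ≈ 65.91°.
|L| = ℏ√(2·3) = √6 ℏ ≈ 2.449ℏ.
cos θ_min = 2/√6, so θ_min ≈ 35.26°.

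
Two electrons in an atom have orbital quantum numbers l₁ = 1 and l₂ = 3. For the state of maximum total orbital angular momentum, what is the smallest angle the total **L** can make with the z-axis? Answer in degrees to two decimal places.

By the triangle rule, |l₁ − l₂| ≤ L ≤ l₁ + l₂.
L ∈ {2, 3, 4}.
The maximum is L = 4, with |L_tot| = ℏ√(4·5) = 2√5 ℏ.
The minimum angle with z is arccos(4/√20) ≈ 26.57°.

θ_min ≈ 26.57°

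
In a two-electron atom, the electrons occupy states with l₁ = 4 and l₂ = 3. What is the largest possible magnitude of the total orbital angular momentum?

L runs from |4 − 3| = 1 to 4 + 3 = 7.
Allowed values: L = 1, 2, 3, 4, 5, 6, 7.
The largest magnitude corresponds to L = 7: |L_tot| = ℏ√(7·8) = 2√14 ℏ.

|L_tot|_max = 2√14 ℏ ≈ 7.483ℏ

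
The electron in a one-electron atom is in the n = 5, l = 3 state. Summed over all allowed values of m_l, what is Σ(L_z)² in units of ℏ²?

Σ(L_z)² = 28 ℏ²

The allowed m_l values are -3, -2, -1, 0, 1, 2, 3.
Σ m_l² = 2·(1 + 4 + 9) = 28.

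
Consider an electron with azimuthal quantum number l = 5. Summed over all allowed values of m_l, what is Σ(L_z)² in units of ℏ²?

Σ(L_z)² = 110 ℏ²

m_l runs from −5 to 5, i.e. {-5, -4, -3, -2, -1, 0, 1, 2, 3, 4, 5}.
Σ m_l² = 2·(1 + 4 + 9 + 16 + 25) = 110.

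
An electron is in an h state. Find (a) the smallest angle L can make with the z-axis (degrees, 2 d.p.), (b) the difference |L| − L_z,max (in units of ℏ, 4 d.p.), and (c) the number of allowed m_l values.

θ_min ≈ 24.09°; |L|−L_z,max ≈ 0.4772ℏ; 11 values

For an h orbital, l = 5.
cos θ_min = 5/√30, so θ_min ≈ 24.09°.
|L| − L_z,max = (√30 − 5)ℏ ≈ 0.4772ℏ.
There are 2l+1 = 11 values of m_l.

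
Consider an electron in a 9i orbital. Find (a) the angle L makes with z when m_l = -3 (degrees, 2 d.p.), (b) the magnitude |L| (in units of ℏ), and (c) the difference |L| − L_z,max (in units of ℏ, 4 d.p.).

9i means n = 9, l = 6.
For m_l = -3: cos θ = -3/√42, θ ≈ 117.58°.
|L| = ℏ√(6·7) = √42 ℏ ≈ 6.481ℏ.
|L| − L_z,max = (√42 − 6)ℏ ≈ 0.4807ℏ.

θ(m_l=-3) ≈ 117.58°; |L| = √42 ℏ ≈ 6.481ℏ; |L|−L_z,max ≈ 0.4807ℏ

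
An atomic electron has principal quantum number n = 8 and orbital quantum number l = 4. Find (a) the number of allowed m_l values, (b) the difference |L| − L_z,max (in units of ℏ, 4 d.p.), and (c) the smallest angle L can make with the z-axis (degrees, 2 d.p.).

9 values; |L|−L_z,max ≈ 0.4721ℏ; θ_min ≈ 26.57°

There are 2l+1 = 9 values of m_l.
|L| − L_z,max = (2√5 − 4)ℏ ≈ 0.4721ℏ.
cos θ_min = 4/√20, so θ_min ≈ 26.57°.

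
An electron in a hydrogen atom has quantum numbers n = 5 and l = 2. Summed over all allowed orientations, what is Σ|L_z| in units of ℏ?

Σ|L_z| = 6 ℏ

m_l runs from −2 to 2, i.e. {-2, -1, 0, 1, 2}.
Σ|m_l| = 2·2(2+1)/2 = 6.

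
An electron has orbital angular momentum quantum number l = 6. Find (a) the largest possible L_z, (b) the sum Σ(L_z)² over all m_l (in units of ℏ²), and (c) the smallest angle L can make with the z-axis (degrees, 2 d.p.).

L_z,max = lℏ = 6ℏ.
Σ m_l² = 182, so Σ(L_z)² = 182 ℏ².
cos θ_min = 6/√42, so θ_min ≈ 22.21°.

L_z,max = 6ℏ; Σ(L_z)² = 182 ℏ²; θ_min ≈ 22.21°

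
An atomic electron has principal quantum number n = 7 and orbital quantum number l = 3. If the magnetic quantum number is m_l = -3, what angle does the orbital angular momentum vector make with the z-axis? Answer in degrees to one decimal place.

θ ≈ 150.0°

|L|² = l(l+1)ℏ² = 12ℏ², so |L| = 2√3 ℏ.
L_z = m_l ℏ = −3ℏ.
cos θ = L_z/|L| = -3/√12, so θ ≈ 150.0°.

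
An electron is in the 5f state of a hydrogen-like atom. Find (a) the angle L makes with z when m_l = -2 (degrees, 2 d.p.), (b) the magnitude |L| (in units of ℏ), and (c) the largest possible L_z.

For 5f, l = 3.
For m_l = -2: cos θ = -2/√12, θ ≈ 125.26°.
|L| = ℏ√(3·4) = 2√3 ℏ ≈ 3.464ℏ.
L_z,max = lℏ = 3ℏ.

θ(m_l=-2) ≈ 125.26°; |L| = 2√3 ℏ ≈ 3.464ℏ; L_z,max = 3ℏ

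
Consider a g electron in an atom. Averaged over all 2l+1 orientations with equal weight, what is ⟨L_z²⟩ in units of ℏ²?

⟨L_z²⟩ = 6.667 ℏ²

For a g orbital, l = 4.
m_l runs from −4 to 4, i.e. {-4, -3, -2, -1, 0, 1, 2, 3, 4}.
⟨L_z²⟩ = ℏ²·(Σ m_l²)/(2l+1) = ℏ²·60/9 = 6.667ℏ².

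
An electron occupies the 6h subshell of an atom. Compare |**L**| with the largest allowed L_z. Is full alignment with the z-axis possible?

The 6h subshell has l = 5.
|L| = √30 ℏ ≈ 5.4772ℏ, while L_z,max = lℏ = 5ℏ.
Since |L| > L_z,max, the vector can never point exactly along z; the closest it comes is θ_min = arccos(5/√30) ≈ 24.1°.

No: L_z,max = 5ℏ < |L| = √30 ℏ ≈ 5.477ℏ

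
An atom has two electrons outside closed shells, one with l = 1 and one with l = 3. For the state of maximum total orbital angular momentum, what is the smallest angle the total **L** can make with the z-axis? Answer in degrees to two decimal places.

θ_min ≈ 26.57°

L runs from |1 − 3| = 2 to 1 + 3 = 4.
So L can be 2, 3, 4.
The maximum is L = 4, with |L_tot| = ℏ√(4·5) = 2√5 ℏ.
The minimum angle with z is arccos(4/√20) ≈ 26.57°.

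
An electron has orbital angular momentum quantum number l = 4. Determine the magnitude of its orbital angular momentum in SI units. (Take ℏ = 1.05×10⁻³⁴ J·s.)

|L| = ℏ√(l(l+1)) = ℏ√(4·5) = 2√5 ℏ
Numerically, |L| = 4.472 × (1.05×10⁻³⁴ J·s) = 4.70×10⁻³⁴ J·s.

|L| = 4.70×10⁻³⁴ J·s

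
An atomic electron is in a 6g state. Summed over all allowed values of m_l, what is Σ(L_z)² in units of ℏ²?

Σ(L_z)² = 60 ℏ²

For 6g, l = 4.
m_l ∈ {-4, -3, -2, -1, 0, 1, 2, 3, 4}.
Summing m² from −4 to 4: Σ m_l² = 60.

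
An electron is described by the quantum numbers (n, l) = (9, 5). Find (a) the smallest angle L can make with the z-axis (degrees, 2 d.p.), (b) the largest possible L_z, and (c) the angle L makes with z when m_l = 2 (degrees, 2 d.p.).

cos θ_min = 5/√30, so θ_min ≈ 24.09°.
L_z,max = lℏ = 5ℏ.
For m_l = 2: cos θ = 2/√30, θ ≈ 68.58°.

θ_min ≈ 24.09°; L_z,max = 5ℏ; θ(m_l=2) ≈ 68.58°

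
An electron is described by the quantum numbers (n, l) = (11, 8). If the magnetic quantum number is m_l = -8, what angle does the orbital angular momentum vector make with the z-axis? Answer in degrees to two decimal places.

θ ≈ 160.53°

|L|² = l(l+1)ℏ² = 72ℏ², so |L| = 6√2 ℏ.
L_z = m_l ℏ = −8ℏ.
cos θ = L_z/|L| = -8/√72, so θ ≈ 160.53°.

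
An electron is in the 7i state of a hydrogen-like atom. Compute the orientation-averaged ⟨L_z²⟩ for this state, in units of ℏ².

The 7i subshell has l = 6.
m_l runs from −6 to 6, i.e. {-6, -5, -4, -3, -2, -1, 0, 1, 2, 3, 4, 5, 6}.
⟨L_z²⟩ = ℏ²·l(l+1)/3 = 14ℏ².

⟨L_z²⟩ = 14 ℏ²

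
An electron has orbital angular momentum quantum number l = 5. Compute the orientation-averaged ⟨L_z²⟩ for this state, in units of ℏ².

The allowed m_l values are -5, -4, -3, -2, -1, 0, 1, 2, 3, 4, 5.
⟨L_z²⟩ = ℏ²·(Σ m_l²)/(2l+1) = ℏ²·110/11 = 10ℏ².

⟨L_z²⟩ = 10 ℏ²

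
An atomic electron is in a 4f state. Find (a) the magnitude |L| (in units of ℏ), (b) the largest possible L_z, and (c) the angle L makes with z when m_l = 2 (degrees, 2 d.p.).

4f means n = 4, l = 3.
|L| = ℏ√(3·4) = 2√3 ℏ ≈ 3.464ℏ.
L_z,max = lℏ = 3ℏ.
For m_l = 2: cos θ = 2/√12, θ ≈ 54.74°.

|L| = 2√3 ℏ ≈ 3.464ℏ; L_z,max = 3ℏ; θ(m_l=2) ≈ 54.74°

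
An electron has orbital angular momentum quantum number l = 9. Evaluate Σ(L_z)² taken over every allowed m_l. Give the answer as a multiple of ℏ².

m_l runs from −9 to 9, i.e. {-9, -8, -7, -6, -5, -4, -3, -2, -1, 0, 1, 2, 3, 4, 5, 6, 7, 8, 9}.
Σ m_l² = 2·(1 + 4 + 9 + 16 + 25 + 36 + 49 + 64 + 81) = 570.

Σ(L_z)² = 570 ℏ²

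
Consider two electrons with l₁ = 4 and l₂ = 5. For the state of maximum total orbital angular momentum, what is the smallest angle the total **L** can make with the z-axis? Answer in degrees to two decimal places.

L runs from |4 − 5| = 1 to 4 + 5 = 9.
So L can be 1, 2, 3, 4, 5, 6, 7, 8, 9.
The maximum is L = 9, with |L_tot| = ℏ√(9·10) = 3√10 ℏ.
The minimum angle with z is arccos(9/√90) ≈ 18.43°.

θ_min ≈ 18.43°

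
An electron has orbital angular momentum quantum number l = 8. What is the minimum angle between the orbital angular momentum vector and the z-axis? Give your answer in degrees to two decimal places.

θ_min ≈ 19.47°

|L|² = l(l+1)ℏ² = 72ℏ², so |L| = 6√2 ℏ.
The smallest angle corresponds to the largest L_z, i.e. m_l = l = 8, giving L_z = 8ℏ.
cos θ_min = 8/√72, so θ_min ≈ 19.47°.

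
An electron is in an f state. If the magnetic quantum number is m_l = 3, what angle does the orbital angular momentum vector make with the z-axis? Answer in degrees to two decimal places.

θ ≈ 30.00°

An f state has l = 3.
|L|² = l(l+1)ℏ² = 12ℏ², so |L| = 2√3 ℏ.
L_z = m_l ℏ = 3ℏ.
cos θ = L_z/|L| = 3/√12, so θ ≈ 30.00°.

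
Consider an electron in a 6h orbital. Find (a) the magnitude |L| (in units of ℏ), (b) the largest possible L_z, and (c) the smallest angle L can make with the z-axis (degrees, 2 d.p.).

|L| = √30 ℏ ≈ 5.477ℏ; L_z,max = 5ℏ; θ_min ≈ 24.09°

6h means n = 6, l = 5.
|L| = ℏ√(5·6) = √30 ℏ ≈ 5.477ℏ.
L_z,max = lℏ = 5ℏ.
cos θ_min = 5/√30, so θ_min ≈ 24.09°.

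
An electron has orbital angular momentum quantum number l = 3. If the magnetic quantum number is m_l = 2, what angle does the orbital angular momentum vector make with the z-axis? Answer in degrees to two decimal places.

θ ≈ 54.74°

|L| = ℏ√(l(l+1)) = 2√3 ℏ.
L_z = m_l ℏ = 2ℏ.
cos θ = L_z/|L| = 2/√12, so θ ≈ 54.74°.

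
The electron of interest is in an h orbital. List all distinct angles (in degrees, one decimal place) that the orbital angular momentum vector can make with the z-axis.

An h state has l = 5.
|L| = ℏ√(l(l+1)) = √30 ℏ.
cos θ = m_l/√30 for each m_l ∈ {-5, -4, -3, -2, -1, 0, 1, 2, 3, 4, 5}.

θ ∈ {24.1°, 43.1°, 56.8°, 68.6°, 79.5°, 90.0°, 100.5°, 111.4°, 123.2°, 136.9°, 155.9°}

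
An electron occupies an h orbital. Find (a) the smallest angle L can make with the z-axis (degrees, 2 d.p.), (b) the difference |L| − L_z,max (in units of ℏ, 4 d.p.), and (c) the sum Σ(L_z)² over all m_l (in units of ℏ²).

θ_min ≈ 24.09°; |L|−L_z,max ≈ 0.4772ℏ; Σ(L_z)² = 110 ℏ²

An h state has l = 5.
cos θ_min = 5/√30, so θ_min ≈ 24.09°.
|L| − L_z,max = (√30 − 5)ℏ ≈ 0.4772ℏ.
Σ m_l² = 110, so Σ(L_z)² = 110 ℏ².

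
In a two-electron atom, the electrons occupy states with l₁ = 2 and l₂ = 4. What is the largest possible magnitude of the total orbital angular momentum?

L runs from |2 − 4| = 2 to 2 + 4 = 6.
Allowed values: L = 2, 3, 4, 5, 6.
The largest magnitude corresponds to L = 6: |L_tot| = ℏ√(6·7) = √42 ℏ.

|L_tot|_max = √42 ℏ ≈ 6.481ℏ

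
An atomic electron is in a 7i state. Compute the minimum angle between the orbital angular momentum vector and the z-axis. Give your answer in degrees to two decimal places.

7i means n = 7, l = 6.
|L| = √(l(l+1)) ℏ = √42 ℏ.
The smallest angle corresponds to the largest L_z, i.e. m_l = l = 6, giving L_z = 6ℏ.
cos θ_min = 6/√42, so θ_min ≈ 22.21°.

θ_min ≈ 22.21°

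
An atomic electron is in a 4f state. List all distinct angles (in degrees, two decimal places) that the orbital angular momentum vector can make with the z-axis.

4f means n = 4, l = 3.
|L|² = l(l+1)ℏ² = 12ℏ², so |L| = 2√3 ℏ.
cos θ = m_l/√12 for each m_l ∈ {-3, -2, -1, 0, 1, 2, 3}.

θ ∈ {30.00°, 54.74°, 73.22°, 90.00°, 106.78°, 125.26°, 150.00°}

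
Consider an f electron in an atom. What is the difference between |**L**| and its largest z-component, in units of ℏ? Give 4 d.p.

|L| − L_z,max ≈ 0.4641ℏ

An f state has l = 3.
|L| = 2√3 ℏ ≈ 3.4641ℏ, while L_z,max = lℏ = 3ℏ.
The difference is (2√3 − 3)ℏ ≈ 0.4641ℏ.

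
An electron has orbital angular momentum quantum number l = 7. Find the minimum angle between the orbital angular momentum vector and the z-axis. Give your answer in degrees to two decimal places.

θ_min ≈ 20.70°

|L| = ℏ√(l(l+1)) = 2√14 ℏ.
The smallest angle corresponds to the largest L_z, i.e. m_l = l = 7, giving L_z = 7ℏ.
cos θ_min = 7/√56, so θ_min ≈ 20.70°.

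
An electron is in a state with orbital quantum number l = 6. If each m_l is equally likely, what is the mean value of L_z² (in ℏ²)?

⟨L_z²⟩ = 14 ℏ²

m_l runs from −6 to 6, i.e. {-6, -5, -4, -3, -2, -1, 0, 1, 2, 3, 4, 5, 6}.
⟨L_z²⟩ = ℏ²·(Σ m_l²)/(2l+1) = ℏ²·182/13 = 14ℏ².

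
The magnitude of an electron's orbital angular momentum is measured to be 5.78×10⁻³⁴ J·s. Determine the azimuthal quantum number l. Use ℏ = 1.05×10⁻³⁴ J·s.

Dividing by ℏ: |L|/ℏ ≈ 5.505.
l(l+1) ≈ 5.505² ≈ 30.30, so l = 5.

l = 5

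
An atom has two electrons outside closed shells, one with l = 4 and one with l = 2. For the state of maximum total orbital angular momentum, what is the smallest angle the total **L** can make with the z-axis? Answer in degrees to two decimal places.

Angular momentum addition gives L = |l₁ − l₂|, …, l₁ + l₂.
Allowed values: L = 2, 3, 4, 5, 6.
The maximum is L = 6, with |L_tot| = ℏ√(6·7) = √42 ℏ.
The minimum angle with z is arccos(6/√42) ≈ 22.21°.

θ_min ≈ 22.21°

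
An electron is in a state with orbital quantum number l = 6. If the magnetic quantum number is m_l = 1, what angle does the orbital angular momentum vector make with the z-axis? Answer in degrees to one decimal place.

θ ≈ 81.1°

|L| = ℏ√(l(l+1)) = √42 ℏ.
L_z = m_l ℏ = 1ℏ.
cos θ = L_z/|L| = 1/√42, so θ ≈ 81.1°.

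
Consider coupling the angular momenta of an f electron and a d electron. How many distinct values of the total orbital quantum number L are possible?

The total orbital quantum number L ranges from |l₁ − l₂| to l₁ + l₂ in integer steps.
Allowed values: L = 1, 2, 3, 4, 5.
That is 5 values.

5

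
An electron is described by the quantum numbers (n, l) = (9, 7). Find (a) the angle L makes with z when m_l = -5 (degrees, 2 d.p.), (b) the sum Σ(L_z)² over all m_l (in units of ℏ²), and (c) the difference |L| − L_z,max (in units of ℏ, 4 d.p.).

θ(m_l=-5) ≈ 131.92°; Σ(L_z)² = 280 ℏ²; |L|−L_z,max ≈ 0.4833ℏ

For m_l = -5: cos θ = -5/√56, θ ≈ 131.92°.
Σ m_l² = 280, so Σ(L_z)² = 280 ℏ².
|L| − L_z,max = (2√14 − 7)ℏ ≈ 0.4833ℏ.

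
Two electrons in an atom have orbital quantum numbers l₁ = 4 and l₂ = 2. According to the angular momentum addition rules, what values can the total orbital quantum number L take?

L = 2, 3, 4, 5, 6

The total orbital quantum number L ranges from |l₁ − l₂| to l₁ + l₂ in integer steps.
Allowed values: L = 2, 3, 4, 5, 6.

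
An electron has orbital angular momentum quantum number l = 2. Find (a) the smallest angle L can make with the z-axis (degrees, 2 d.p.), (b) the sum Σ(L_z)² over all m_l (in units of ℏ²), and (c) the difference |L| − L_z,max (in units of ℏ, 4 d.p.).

cos θ_min = 2/√6, so θ_min ≈ 35.26°.
Σ m_l² = 10, so Σ(L_z)² = 10 ℏ².
|L| − L_z,max = (√6 − 2)ℏ ≈ 0.4495ℏ.

θ_min ≈ 35.26°; Σ(L_z)² = 10 ℏ²; |L|−L_z,max ≈ 0.4495ℏ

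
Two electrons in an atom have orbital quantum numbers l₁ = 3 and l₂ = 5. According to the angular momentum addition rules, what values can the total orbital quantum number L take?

The total orbital quantum number L ranges from |l₁ − l₂| to l₁ + l₂ in integer steps.
L ∈ {2, 3, 4, 5, 6, 7, 8}.

L = 2, 3, 4, 5, 6, 7, 8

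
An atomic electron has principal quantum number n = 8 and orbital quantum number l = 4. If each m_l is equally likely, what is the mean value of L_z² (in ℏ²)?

The allowed m_l values are -4, -3, -2, -1, 0, 1, 2, 3, 4.
Average of L_z² over 9 states: 60/9 ℏ² = 6.667 ℏ².

⟨L_z²⟩ = 6.667 ℏ²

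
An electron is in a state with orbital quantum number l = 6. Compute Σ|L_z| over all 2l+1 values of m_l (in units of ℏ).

m_l ∈ {-6, -5, -4, -3, -2, -1, 0, 1, 2, 3, 4, 5, 6}.
Σ|m_l| = 2(1+2+…+6) = 42.

Σ|L_z| = 42 ℏ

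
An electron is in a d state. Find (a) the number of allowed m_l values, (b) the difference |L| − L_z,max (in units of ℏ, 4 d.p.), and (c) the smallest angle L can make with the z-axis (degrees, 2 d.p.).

The letter d corresponds to l = 2.
There are 2l+1 = 5 values of m_l.
|L| − L_z,max = (√6 − 2)ℏ ≈ 0.4495ℏ.
cos θ_min = 2/√6, so θ_min ≈ 35.26°.

5 values; |L|−L_z,max ≈ 0.4495ℏ; θ_min ≈ 35.26°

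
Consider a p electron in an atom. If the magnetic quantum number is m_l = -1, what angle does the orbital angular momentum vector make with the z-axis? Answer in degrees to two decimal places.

θ ≈ 135.00°

A p state has l = 1.
|L|² = l(l+1)ℏ² = 2ℏ², so |L| = √2 ℏ.
L_z = m_l ℏ = −1ℏ.
cos θ = L_z/|L| = -1/√2, so θ ≈ 135.00°.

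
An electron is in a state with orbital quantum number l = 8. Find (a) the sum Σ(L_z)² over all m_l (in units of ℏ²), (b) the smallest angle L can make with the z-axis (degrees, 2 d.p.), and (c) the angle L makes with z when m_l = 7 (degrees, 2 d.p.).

Σ m_l² = 408, so Σ(L_z)² = 408 ℏ².
cos θ_min = 8/√72, so θ_min ≈ 19.47°.
For m_l = 7: cos θ = 7/√72, θ ≈ 34.42°.

Σ(L_z)² = 408 ℏ²; θ_min ≈ 19.47°; θ(m_l=7) ≈ 34.42°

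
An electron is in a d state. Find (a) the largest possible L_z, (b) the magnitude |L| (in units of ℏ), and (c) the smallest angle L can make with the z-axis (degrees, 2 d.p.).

L_z,max = 2ℏ; |L| = √6 ℏ ≈ 2.449ℏ; θ_min ≈ 35.26°

For a d orbital, l = 2.
L_z,max = lℏ = 2ℏ.
|L| = ℏ√(2·3) = √6 ℏ ≈ 2.449ℏ.
cos θ_min = 2/√6, so θ_min ≈ 35.26°.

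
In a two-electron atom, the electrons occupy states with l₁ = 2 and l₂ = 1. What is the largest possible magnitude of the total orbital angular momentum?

By the triangle rule, |l₁ − l₂| ≤ L ≤ l₁ + l₂.
Allowed values: L = 1, 2, 3.
The largest magnitude corresponds to L = 3: |L_tot| = ℏ√(3·4) = 2√3 ℏ.

|L_tot|_max = 2√3 ℏ ≈ 3.464ℏ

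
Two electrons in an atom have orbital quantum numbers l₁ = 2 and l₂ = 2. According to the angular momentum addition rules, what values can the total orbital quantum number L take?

L = 0, 1, 2, 3, 4

The total orbital quantum number L ranges from |l₁ − l₂| to l₁ + l₂ in integer steps.
Allowed values: L = 0, 1, 2, 3, 4.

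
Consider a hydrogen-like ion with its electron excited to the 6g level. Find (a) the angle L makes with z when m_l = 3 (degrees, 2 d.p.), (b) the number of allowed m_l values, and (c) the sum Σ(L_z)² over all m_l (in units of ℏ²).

The 6g level has l = 4.
For m_l = 3: cos θ = 3/√20, θ ≈ 47.87°.
There are 2l+1 = 9 values of m_l.
Σ m_l² = 60, so Σ(L_z)² = 60 ℏ².

θ(m_l=3) ≈ 47.87°; 9 values; Σ(L_z)² = 60 ℏ²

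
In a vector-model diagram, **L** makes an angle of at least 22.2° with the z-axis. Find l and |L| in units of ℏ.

l = 6, |L| = √42 ℏ ≈ 6.481ℏ

At minimum angle, m_l = l, so cos θ = l/√(l(l+1)); cos²θ = l/(l+1) = 0.8572.
Thus l = 0.8572/(1 − 0.8572) ≈ 6.
Then |L| = ℏ√(6·7) = √42 ℏ.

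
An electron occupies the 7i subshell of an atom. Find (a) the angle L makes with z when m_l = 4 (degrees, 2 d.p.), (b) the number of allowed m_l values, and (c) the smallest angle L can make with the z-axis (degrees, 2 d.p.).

The 7i subshell has l = 6.
For m_l = 4: cos θ = 4/√42, θ ≈ 51.89°.
There are 2l+1 = 13 values of m_l.
cos θ_min = 6/√42, so θ_min ≈ 22.21°.

θ(m_l=4) ≈ 51.89°; 13 values; θ_min ≈ 22.21°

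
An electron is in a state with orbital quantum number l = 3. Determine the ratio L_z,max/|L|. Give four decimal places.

|L| = 2√3 ℏ ≈ 3.4641ℏ, while L_z,max = lℏ = 3ℏ.
L_z,max/|L| = 3/√12 = 0.8660.

L_z,max/|L| = 0.8660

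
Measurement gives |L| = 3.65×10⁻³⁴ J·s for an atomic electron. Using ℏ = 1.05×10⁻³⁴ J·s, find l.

l = 3

In units of ℏ, |L| ≈ 3.476.
l(l+1) ≈ 3.476² ≈ 12.08, so l = 3.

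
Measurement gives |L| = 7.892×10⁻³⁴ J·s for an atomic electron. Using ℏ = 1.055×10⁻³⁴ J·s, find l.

|L|/ℏ = (7.892×10⁻³⁴)/(1.055×10⁻³⁴) ≈ 7.481.
Set l(l+1) = 55.96; the integer solution is l = 7.

l = 7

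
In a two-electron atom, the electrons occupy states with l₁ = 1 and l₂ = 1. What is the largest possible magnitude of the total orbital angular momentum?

By the triangle rule, |l₁ − l₂| ≤ L ≤ l₁ + l₂.
L ∈ {0, 1, 2}.
The largest magnitude corresponds to L = 2: |L_tot| = ℏ√(2·3) = √6 ℏ.

|L_tot|_max = √6 ℏ ≈ 2.449ℏ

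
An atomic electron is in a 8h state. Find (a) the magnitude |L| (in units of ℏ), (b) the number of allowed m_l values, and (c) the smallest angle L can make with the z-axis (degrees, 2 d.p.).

The 8h subshell has l = 5.
|L| = ℏ√(5·6) = √30 ℏ ≈ 5.477ℏ.
There are 2l+1 = 11 values of m_l.
cos θ_min = 5/√30, so θ_min ≈ 24.09°.

|L| = √30 ℏ ≈ 5.477ℏ; 11 values; θ_min ≈ 24.09°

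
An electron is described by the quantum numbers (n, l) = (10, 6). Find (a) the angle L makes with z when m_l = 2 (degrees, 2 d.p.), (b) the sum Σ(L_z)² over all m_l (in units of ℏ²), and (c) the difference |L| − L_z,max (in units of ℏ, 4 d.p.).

For m_l = 2: cos θ = 2/√42, θ ≈ 72.02°.
Σ m_l² = 182, so Σ(L_z)² = 182 ℏ².
|L| − L_z,max = (√42 − 6)ℏ ≈ 0.4807ℏ.

θ(m_l=2) ≈ 72.02°; Σ(L_z)² = 182 ℏ²; |L|−L_z,max ≈ 0.4807ℏ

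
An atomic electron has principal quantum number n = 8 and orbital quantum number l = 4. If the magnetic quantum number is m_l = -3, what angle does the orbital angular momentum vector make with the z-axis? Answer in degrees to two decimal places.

θ ≈ 132.13°

|L|² = l(l+1)ℏ² = 20ℏ², so |L| = 2√5 ℏ.
L_z = m_l ℏ = −3ℏ.
cos θ = L_z/|L| = -3/√20, so θ ≈ 132.13°.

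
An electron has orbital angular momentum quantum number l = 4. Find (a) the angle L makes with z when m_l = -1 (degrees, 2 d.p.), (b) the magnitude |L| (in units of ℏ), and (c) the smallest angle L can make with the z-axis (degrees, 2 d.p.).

θ(m_l=-1) ≈ 102.92°; |L| = 2√5 ℏ ≈ 4.472ℏ; θ_min ≈ 26.57°

For m_l = -1: cos θ = -1/√20, θ ≈ 102.92°.
|L| = ℏ√(4·5) = 2√5 ℏ ≈ 4.472ℏ.
cos θ_min = 4/√20, so θ_min ≈ 26.57°.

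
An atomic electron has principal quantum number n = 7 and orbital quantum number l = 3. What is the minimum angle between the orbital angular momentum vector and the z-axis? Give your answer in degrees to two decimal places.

|L| = ℏ√(l(l+1)) = 2√3 ℏ.
The smallest angle corresponds to the largest L_z, i.e. m_l = l = 3, giving L_z = 3ℏ.
cos θ_min = 3/√12, so θ_min ≈ 30.00°.

θ_min ≈ 30.00°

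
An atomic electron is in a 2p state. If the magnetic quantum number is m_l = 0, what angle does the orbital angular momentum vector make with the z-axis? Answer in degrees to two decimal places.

The 2p subshell has l = 1.
|L| = ℏ√(l(l+1)) = √2 ℏ.
L_z = m_l ℏ = 0ℏ.
cos θ = L_z/|L| = 0/√2, so θ ≈ 90.00°.

θ ≈ 90.00°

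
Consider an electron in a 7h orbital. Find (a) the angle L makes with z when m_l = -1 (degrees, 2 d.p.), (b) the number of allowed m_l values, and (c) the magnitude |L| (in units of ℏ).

The 7h subshell has l = 5.
For m_l = -1: cos θ = -1/√30, θ ≈ 100.52°.
There are 2l+1 = 11 values of m_l.
|L| = ℏ√(5·6) = √30 ℏ ≈ 5.477ℏ.

θ(m_l=-1) ≈ 100.52°; 11 values; |L| = √30 ℏ ≈ 5.477ℏ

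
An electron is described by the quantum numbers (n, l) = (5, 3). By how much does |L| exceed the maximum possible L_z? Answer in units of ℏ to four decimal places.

|L| = 2√3 ℏ ≈ 3.4641ℏ, while L_z,max = lℏ = 3ℏ.
The difference is (2√3 − 3)ℏ ≈ 0.4641ℏ.

|L| − L_z,max ≈ 0.4641ℏ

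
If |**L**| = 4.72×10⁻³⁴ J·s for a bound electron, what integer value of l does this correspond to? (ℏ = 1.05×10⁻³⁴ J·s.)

In units of ℏ, |L| ≈ 4.495.
Set l(l+1) = 20.21; the integer solution is l = 4.

l = 4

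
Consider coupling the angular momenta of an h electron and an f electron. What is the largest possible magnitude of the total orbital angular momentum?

|L_tot|_max = 6√2 ℏ ≈ 8.485ℏ

By the triangle rule, |l₁ − l₂| ≤ L ≤ l₁ + l₂.
L ∈ {2, 3, 4, 5, 6, 7, 8}.
The largest magnitude corresponds to L = 8: |L_tot| = ℏ√(8·9) = 6√2 ℏ.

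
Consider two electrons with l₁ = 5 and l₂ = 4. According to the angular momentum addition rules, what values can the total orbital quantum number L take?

L = 1, 2, 3, 4, 5, 6, 7, 8, 9

The total orbital quantum number L ranges from |l₁ − l₂| to l₁ + l₂ in integer steps.
So L can be 1, 2, 3, 4, 5, 6, 7, 8, 9.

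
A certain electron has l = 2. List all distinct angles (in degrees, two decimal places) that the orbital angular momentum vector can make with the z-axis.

θ ∈ {35.26°, 65.91°, 90.00°, 114.09°, 144.74°}

|L|² = l(l+1)ℏ² = 6ℏ², so |L| = √6 ℏ.
cos θ = m_l/√6 for each m_l ∈ {-2, -1, 0, 1, 2}.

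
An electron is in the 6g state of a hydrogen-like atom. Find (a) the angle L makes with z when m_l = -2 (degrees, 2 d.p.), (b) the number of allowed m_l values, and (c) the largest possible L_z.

θ(m_l=-2) ≈ 116.57°; 9 values; L_z,max = 4ℏ

6g means n = 6, l = 4.
For m_l = -2: cos θ = -2/√20, θ ≈ 116.57°.
There are 2l+1 = 9 values of m_l.
L_z,max = lℏ = 4ℏ.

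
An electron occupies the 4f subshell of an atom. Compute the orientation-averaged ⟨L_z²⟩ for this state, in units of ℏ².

The 4f subshell has l = 3.
m_l runs from −3 to 3, i.e. {-3, -2, -1, 0, 1, 2, 3}.
Average of L_z² over 7 states: 28/7 ℏ² = 4 ℏ².

⟨L_z²⟩ = 4 ℏ²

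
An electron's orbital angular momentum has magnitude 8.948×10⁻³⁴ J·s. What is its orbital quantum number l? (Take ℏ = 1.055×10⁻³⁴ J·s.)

l = 8

|L|/ℏ = (8.948×10⁻³⁴)/(1.055×10⁻³⁴) ≈ 8.482.
(|L|/ℏ)² = l(l+1) ≈ 71.94 ⇒ l = 8.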